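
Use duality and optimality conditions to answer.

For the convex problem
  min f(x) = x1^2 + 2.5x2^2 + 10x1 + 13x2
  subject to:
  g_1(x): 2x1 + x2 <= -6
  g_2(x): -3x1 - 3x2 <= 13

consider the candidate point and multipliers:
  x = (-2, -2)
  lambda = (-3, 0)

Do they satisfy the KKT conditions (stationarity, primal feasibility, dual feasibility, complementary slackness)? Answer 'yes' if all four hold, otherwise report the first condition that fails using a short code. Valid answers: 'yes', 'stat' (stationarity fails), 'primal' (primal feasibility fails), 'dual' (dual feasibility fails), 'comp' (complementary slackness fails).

Gradient of f: grad f(x) = Q x + c = (6, 3)
Constraint values g_i(x) = a_i^T x - b_i:
  g_1((-2, -2)) = 0
  g_2((-2, -2)) = -1
Stationarity residual: grad f(x) + sum_i lambda_i a_i = (0, 0)
  -> stationarity OK
Primal feasibility (all g_i <= 0): OK
Dual feasibility (all lambda_i >= 0): FAILS
Complementary slackness (lambda_i * g_i(x) = 0 for all i): OK

Verdict: the first failing condition is dual_feasibility -> dual.

dual


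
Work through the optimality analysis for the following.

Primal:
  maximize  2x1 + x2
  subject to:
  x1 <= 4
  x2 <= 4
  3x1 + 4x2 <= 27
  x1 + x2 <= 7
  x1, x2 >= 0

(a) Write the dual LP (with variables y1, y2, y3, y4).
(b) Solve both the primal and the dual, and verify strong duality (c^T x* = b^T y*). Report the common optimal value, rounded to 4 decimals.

The standard primal-dual pair for 'max c^T x s.t. A x <= b, x >= 0' is:
  Dual:  min b^T y  s.t.  A^T y >= c,  y >= 0.

So the dual LP is:
  minimize  4y1 + 4y2 + 27y3 + 7y4
  subject to:
    y1 + 3y3 + y4 >= 2
    y2 + 4y3 + y4 >= 1
    y1, y2, y3, y4 >= 0

Solving the primal: x* = (4, 3).
  primal value c^T x* = 11.
Solving the dual: y* = (1, 0, 0, 1).
  dual value b^T y* = 11.
Strong duality: c^T x* = b^T y*. Confirmed.

11


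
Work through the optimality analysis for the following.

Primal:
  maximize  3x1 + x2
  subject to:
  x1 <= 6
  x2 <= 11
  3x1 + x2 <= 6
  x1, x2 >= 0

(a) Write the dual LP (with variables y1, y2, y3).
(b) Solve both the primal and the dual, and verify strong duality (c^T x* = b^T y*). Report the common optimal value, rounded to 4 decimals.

The standard primal-dual pair for 'max c^T x s.t. A x <= b, x >= 0' is:
  Dual:  min b^T y  s.t.  A^T y >= c,  y >= 0.

So the dual LP is:
  minimize  6y1 + 11y2 + 6y3
  subject to:
    y1 + 3y3 >= 3
    y2 + y3 >= 1
    y1, y2, y3 >= 0

Solving the primal: x* = (2, 0).
  primal value c^T x* = 6.
Solving the dual: y* = (0, 0, 1).
  dual value b^T y* = 6.
Strong duality: c^T x* = b^T y*. Confirmed.

6


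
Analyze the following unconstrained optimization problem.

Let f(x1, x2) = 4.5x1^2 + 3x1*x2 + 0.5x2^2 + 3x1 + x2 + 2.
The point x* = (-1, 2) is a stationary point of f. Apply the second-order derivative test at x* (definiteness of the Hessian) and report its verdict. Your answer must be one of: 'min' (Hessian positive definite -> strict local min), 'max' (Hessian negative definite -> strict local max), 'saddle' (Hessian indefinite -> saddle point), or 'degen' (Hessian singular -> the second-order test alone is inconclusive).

Compute the Hessian H = grad^2 f:
  H = [[9, 3], [3, 1]]
Verify stationarity: grad f(x*) = H x* + g = (0, 0).
Eigenvalues of H: 0, 10.
H has a zero eigenvalue (singular; positive semidefinite but not definite), so H is neither positive definite, negative definite, nor indefinite. The second-order test alone is inconclusive -> degen.
(Indeed, f is constant along the null direction of H through x*, so x* is not a strict local extremum.)

degen


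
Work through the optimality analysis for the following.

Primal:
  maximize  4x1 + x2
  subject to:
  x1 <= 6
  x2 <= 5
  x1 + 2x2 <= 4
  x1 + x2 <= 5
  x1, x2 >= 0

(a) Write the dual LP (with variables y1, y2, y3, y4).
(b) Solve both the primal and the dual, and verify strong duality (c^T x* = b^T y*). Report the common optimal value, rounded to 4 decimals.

The standard primal-dual pair for 'max c^T x s.t. A x <= b, x >= 0' is:
  Dual:  min b^T y  s.t.  A^T y >= c,  y >= 0.

So the dual LP is:
  minimize  6y1 + 5y2 + 4y3 + 5y4
  subject to:
    y1 + y3 + y4 >= 4
    y2 + 2y3 + y4 >= 1
    y1, y2, y3, y4 >= 0

Solving the primal: x* = (4, 0).
  primal value c^T x* = 16.
Solving the dual: y* = (0, 0, 4, 0).
  dual value b^T y* = 16.
Strong duality: c^T x* = b^T y*. Confirmed.

16


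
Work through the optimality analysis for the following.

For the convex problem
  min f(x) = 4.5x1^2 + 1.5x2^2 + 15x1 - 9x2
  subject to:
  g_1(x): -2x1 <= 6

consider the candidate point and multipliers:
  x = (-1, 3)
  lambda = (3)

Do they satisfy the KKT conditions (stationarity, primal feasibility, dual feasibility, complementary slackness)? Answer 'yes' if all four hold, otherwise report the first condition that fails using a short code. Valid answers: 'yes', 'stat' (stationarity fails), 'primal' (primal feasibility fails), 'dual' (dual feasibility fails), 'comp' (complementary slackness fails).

Gradient of f: grad f(x) = Q x + c = (6, 0)
Constraint values g_i(x) = a_i^T x - b_i:
  g_1((-1, 3)) = -4
Stationarity residual: grad f(x) + sum_i lambda_i a_i = (0, 0)
  -> stationarity OK
Primal feasibility (all g_i <= 0): OK
Dual feasibility (all lambda_i >= 0): OK
Complementary slackness (lambda_i * g_i(x) = 0 for all i): FAILS

Verdict: the first failing condition is complementary_slackness -> comp.

comp


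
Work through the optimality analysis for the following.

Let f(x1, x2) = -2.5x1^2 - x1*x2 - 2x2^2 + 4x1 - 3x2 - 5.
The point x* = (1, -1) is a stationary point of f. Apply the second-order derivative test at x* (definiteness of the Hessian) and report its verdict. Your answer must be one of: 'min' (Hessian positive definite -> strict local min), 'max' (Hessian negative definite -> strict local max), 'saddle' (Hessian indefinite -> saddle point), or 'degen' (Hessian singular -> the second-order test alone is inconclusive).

Compute the Hessian H = grad^2 f:
  H = [[-5, -1], [-1, -4]]
Verify stationarity: grad f(x*) = H x* + g = (0, 0).
Eigenvalues of H: -5.618, -3.382.
Both eigenvalues < 0, so H is negative definite -> x* is a strict local max.

max


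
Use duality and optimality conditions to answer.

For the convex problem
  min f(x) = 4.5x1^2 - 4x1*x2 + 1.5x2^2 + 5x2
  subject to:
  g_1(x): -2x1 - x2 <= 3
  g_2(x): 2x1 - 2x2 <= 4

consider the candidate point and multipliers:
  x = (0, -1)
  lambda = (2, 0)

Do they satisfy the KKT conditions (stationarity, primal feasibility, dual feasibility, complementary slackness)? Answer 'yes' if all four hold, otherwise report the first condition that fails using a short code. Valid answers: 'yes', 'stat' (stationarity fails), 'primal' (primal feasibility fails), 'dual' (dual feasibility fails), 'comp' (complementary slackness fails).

Gradient of f: grad f(x) = Q x + c = (4, 2)
Constraint values g_i(x) = a_i^T x - b_i:
  g_1((0, -1)) = -2
  g_2((0, -1)) = -2
Stationarity residual: grad f(x) + sum_i lambda_i a_i = (0, 0)
  -> stationarity OK
Primal feasibility (all g_i <= 0): OK
Dual feasibility (all lambda_i >= 0): OK
Complementary slackness (lambda_i * g_i(x) = 0 for all i): FAILS

Verdict: the first failing condition is complementary_slackness -> comp.

comp


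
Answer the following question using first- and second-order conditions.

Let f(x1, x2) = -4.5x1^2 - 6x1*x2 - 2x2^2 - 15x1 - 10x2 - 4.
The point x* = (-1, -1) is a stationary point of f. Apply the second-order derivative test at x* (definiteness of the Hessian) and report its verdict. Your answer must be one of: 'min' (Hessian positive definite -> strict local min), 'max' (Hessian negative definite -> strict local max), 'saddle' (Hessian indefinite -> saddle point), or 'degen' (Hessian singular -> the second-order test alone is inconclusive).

Compute the Hessian H = grad^2 f:
  H = [[-9, -6], [-6, -4]]
Verify stationarity: grad f(x*) = H x* + g = (0, 0).
Eigenvalues of H: -13, 0.
H has a zero eigenvalue (singular; negative semidefinite but not definite), so H is neither positive definite, negative definite, nor indefinite. The second-order test alone is inconclusive -> degen.
(Indeed, f is constant along the null direction of H through x*, so x* is not a strict local extremum.)

degen


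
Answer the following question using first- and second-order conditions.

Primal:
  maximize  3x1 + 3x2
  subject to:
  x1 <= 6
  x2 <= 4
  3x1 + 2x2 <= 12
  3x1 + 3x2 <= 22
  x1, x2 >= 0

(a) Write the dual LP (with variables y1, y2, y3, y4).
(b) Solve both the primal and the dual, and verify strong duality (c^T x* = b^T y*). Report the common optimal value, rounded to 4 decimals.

The standard primal-dual pair for 'max c^T x s.t. A x <= b, x >= 0' is:
  Dual:  min b^T y  s.t.  A^T y >= c,  y >= 0.

So the dual LP is:
  minimize  6y1 + 4y2 + 12y3 + 22y4
  subject to:
    y1 + 3y3 + 3y4 >= 3
    y2 + 2y3 + 3y4 >= 3
    y1, y2, y3, y4 >= 0

Solving the primal: x* = (1.3333, 4).
  primal value c^T x* = 16.
Solving the dual: y* = (0, 1, 1, 0).
  dual value b^T y* = 16.
Strong duality: c^T x* = b^T y*. Confirmed.

16


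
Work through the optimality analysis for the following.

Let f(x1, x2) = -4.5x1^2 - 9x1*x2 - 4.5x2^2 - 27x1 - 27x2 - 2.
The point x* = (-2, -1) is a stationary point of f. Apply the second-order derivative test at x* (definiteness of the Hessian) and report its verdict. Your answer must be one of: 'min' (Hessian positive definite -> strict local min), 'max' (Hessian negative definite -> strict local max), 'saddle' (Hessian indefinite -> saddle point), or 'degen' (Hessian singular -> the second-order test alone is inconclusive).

Compute the Hessian H = grad^2 f:
  H = [[-9, -9], [-9, -9]]
Verify stationarity: grad f(x*) = H x* + g = (0, 0).
Eigenvalues of H: -18, 0.
H has a zero eigenvalue (singular; negative semidefinite but not definite), so H is neither positive definite, negative definite, nor indefinite. The second-order test alone is inconclusive -> degen.
(Indeed, f is constant along the null direction of H through x*, so x* is not a strict local extremum.)

degen


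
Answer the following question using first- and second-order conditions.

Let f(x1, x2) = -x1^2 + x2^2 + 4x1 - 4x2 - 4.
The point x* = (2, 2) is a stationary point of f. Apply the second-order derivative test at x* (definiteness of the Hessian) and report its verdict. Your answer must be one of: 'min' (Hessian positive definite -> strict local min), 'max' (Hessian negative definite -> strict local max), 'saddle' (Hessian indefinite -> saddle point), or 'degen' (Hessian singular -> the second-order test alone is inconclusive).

Compute the Hessian H = grad^2 f:
  H = [[-2, 0], [0, 2]]
Verify stationarity: grad f(x*) = H x* + g = (0, 0).
Eigenvalues of H: -2, 2.
Eigenvalues have mixed signs, so H is indefinite -> x* is a saddle point.

saddle


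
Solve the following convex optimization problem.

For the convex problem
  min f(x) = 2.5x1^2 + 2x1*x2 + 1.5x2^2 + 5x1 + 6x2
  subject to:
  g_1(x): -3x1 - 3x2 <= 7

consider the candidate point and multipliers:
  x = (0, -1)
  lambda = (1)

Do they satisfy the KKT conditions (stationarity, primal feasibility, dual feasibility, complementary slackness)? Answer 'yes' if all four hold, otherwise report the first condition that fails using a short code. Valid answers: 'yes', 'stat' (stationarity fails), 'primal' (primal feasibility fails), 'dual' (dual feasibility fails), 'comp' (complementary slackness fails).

Gradient of f: grad f(x) = Q x + c = (3, 3)
Constraint values g_i(x) = a_i^T x - b_i:
  g_1((0, -1)) = -4
Stationarity residual: grad f(x) + sum_i lambda_i a_i = (0, 0)
  -> stationarity OK
Primal feasibility (all g_i <= 0): OK
Dual feasibility (all lambda_i >= 0): OK
Complementary slackness (lambda_i * g_i(x) = 0 for all i): FAILS

Verdict: the first failing condition is complementary_slackness -> comp.

comp


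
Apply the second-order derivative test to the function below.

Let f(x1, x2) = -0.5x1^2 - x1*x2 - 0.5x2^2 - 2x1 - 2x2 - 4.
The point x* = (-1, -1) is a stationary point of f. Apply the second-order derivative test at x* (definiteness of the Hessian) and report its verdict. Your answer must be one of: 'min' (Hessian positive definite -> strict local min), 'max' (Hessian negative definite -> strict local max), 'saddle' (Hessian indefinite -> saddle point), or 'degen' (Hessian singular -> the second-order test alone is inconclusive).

Compute the Hessian H = grad^2 f:
  H = [[-1, -1], [-1, -1]]
Verify stationarity: grad f(x*) = H x* + g = (0, 0).
Eigenvalues of H: -2, 0.
H has a zero eigenvalue (singular; negative semidefinite but not definite), so H is neither positive definite, negative definite, nor indefinite. The second-order test alone is inconclusive -> degen.
(Indeed, f is constant along the null direction of H through x*, so x* is not a strict local extremum.)

degen


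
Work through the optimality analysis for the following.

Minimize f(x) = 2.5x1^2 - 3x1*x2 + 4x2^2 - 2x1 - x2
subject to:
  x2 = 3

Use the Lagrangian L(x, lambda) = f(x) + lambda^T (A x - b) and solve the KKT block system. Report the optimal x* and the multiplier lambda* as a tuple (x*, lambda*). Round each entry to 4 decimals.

Form the Lagrangian:
  L(x, lambda) = (1/2) x^T Q x + c^T x + lambda^T (A x - b)
Stationarity (grad_x L = 0): Q x + c + A^T lambda = 0.
Primal feasibility: A x = b.

This gives the KKT block system:
  [ Q   A^T ] [ x     ]   [-c ]
  [ A    0  ] [ lambda ] = [ b ]

Solving the linear system:
  x*      = (2.2, 3)
  lambda* = (-16.4)
  f(x*)   = 20.9

x* = (2.2, 3), lambda* = (-16.4)


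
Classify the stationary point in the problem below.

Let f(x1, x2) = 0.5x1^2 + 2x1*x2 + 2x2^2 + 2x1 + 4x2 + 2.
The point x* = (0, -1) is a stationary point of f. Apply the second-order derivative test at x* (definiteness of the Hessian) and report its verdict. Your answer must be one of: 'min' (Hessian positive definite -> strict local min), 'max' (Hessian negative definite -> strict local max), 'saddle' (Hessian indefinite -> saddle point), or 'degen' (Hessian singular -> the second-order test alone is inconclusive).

Compute the Hessian H = grad^2 f:
  H = [[1, 2], [2, 4]]
Verify stationarity: grad f(x*) = H x* + g = (0, 0).
Eigenvalues of H: 0, 5.
H has a zero eigenvalue (singular; positive semidefinite but not definite), so H is neither positive definite, negative definite, nor indefinite. The second-order test alone is inconclusive -> degen.
(Indeed, f is constant along the null direction of H through x*, so x* is not a strict local extremum.)

degen


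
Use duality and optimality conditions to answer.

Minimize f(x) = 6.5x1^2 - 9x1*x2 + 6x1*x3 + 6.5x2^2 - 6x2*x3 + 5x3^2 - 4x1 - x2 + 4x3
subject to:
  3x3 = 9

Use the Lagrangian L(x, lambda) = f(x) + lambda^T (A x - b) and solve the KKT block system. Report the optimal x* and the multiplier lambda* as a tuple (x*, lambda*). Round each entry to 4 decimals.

Form the Lagrangian:
  L(x, lambda) = (1/2) x^T Q x + c^T x + lambda^T (A x - b)
Stationarity (grad_x L = 0): Q x + c + A^T lambda = 0.
Primal feasibility: A x = b.

This gives the KKT block system:
  [ Q   A^T ] [ x     ]   [-c ]
  [ A    0  ] [ lambda ] = [ b ]

Solving the linear system:
  x*      = (-0.125, 1.375, 3)
  lambda* = (-8.3333)
  f(x*)   = 43.0625

x* = (-0.125, 1.375, 3), lambda* = (-8.3333)


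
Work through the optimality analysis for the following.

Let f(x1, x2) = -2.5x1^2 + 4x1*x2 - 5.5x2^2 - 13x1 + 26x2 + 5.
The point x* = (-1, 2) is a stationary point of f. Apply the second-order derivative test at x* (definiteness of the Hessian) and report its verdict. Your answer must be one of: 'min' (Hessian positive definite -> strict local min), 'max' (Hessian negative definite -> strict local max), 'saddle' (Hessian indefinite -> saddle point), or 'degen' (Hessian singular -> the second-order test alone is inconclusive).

Compute the Hessian H = grad^2 f:
  H = [[-5, 4], [4, -11]]
Verify stationarity: grad f(x*) = H x* + g = (0, 0).
Eigenvalues of H: -13, -3.
Both eigenvalues < 0, so H is negative definite -> x* is a strict local max.

max


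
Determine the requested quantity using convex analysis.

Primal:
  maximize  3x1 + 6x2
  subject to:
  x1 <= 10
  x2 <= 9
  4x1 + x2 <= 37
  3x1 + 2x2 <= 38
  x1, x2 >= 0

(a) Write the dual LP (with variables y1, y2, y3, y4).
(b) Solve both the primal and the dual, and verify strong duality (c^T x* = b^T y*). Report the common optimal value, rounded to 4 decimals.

The standard primal-dual pair for 'max c^T x s.t. A x <= b, x >= 0' is:
  Dual:  min b^T y  s.t.  A^T y >= c,  y >= 0.

So the dual LP is:
  minimize  10y1 + 9y2 + 37y3 + 38y4
  subject to:
    y1 + 4y3 + 3y4 >= 3
    y2 + y3 + 2y4 >= 6
    y1, y2, y3, y4 >= 0

Solving the primal: x* = (6.6667, 9).
  primal value c^T x* = 74.
Solving the dual: y* = (0, 4, 0, 1).
  dual value b^T y* = 74.
Strong duality: c^T x* = b^T y*. Confirmed.

74


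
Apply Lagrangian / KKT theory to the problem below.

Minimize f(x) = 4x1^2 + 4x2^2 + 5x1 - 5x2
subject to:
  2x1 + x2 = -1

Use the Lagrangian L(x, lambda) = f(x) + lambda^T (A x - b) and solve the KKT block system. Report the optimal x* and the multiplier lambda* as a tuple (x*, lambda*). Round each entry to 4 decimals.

Form the Lagrangian:
  L(x, lambda) = (1/2) x^T Q x + c^T x + lambda^T (A x - b)
Stationarity (grad_x L = 0): Q x + c + A^T lambda = 0.
Primal feasibility: A x = b.

This gives the KKT block system:
  [ Q   A^T ] [ x     ]   [-c ]
  [ A    0  ] [ lambda ] = [ b ]

Solving the linear system:
  x*      = (-0.775, 0.55)
  lambda* = (0.6)
  f(x*)   = -3.0125

x* = (-0.775, 0.55), lambda* = (0.6)


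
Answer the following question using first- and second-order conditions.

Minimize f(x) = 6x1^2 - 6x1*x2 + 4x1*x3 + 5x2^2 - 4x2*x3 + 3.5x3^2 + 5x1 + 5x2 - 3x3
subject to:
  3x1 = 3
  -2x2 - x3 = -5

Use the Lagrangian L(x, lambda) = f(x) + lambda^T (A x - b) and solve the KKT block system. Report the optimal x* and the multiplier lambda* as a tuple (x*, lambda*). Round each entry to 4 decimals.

Form the Lagrangian:
  L(x, lambda) = (1/2) x^T Q x + c^T x + lambda^T (A x - b)
Stationarity (grad_x L = 0): Q x + c + A^T lambda = 0.
Primal feasibility: A x = b.

This gives the KKT block system:
  [ Q   A^T ] [ x     ]   [-c ]
  [ A    0  ] [ lambda ] = [ b ]

Solving the linear system:
  x*      = (1, 1.7222, 1.5556)
  lambda* = (-4.2963, 5)
  f(x*)   = 23.4167

x* = (1, 1.7222, 1.5556), lambda* = (-4.2963, 5)


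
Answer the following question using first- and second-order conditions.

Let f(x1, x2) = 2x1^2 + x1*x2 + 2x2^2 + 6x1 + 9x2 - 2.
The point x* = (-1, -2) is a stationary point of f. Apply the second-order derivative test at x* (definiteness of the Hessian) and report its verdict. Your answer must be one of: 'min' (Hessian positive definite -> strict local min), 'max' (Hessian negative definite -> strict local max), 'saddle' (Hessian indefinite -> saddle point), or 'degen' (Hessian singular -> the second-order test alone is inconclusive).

Compute the Hessian H = grad^2 f:
  H = [[4, 1], [1, 4]]
Verify stationarity: grad f(x*) = H x* + g = (0, 0).
Eigenvalues of H: 3, 5.
Both eigenvalues > 0, so H is positive definite -> x* is a strict local min.

min


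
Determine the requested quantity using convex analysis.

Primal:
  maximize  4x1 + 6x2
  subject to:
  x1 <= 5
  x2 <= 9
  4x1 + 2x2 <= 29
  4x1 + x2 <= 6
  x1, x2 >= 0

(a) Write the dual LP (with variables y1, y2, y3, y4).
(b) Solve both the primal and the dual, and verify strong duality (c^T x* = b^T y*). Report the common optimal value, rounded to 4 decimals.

The standard primal-dual pair for 'max c^T x s.t. A x <= b, x >= 0' is:
  Dual:  min b^T y  s.t.  A^T y >= c,  y >= 0.

So the dual LP is:
  minimize  5y1 + 9y2 + 29y3 + 6y4
  subject to:
    y1 + 4y3 + 4y4 >= 4
    y2 + 2y3 + y4 >= 6
    y1, y2, y3, y4 >= 0

Solving the primal: x* = (0, 6).
  primal value c^T x* = 36.
Solving the dual: y* = (0, 0, 0, 6).
  dual value b^T y* = 36.
Strong duality: c^T x* = b^T y*. Confirmed.

36


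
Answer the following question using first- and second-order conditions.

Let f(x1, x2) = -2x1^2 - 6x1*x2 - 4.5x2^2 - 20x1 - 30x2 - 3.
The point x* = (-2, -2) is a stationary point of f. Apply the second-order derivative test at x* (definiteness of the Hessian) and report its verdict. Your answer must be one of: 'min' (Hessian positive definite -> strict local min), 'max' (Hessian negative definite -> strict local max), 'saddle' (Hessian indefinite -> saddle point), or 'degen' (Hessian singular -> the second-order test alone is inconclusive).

Compute the Hessian H = grad^2 f:
  H = [[-4, -6], [-6, -9]]
Verify stationarity: grad f(x*) = H x* + g = (0, 0).
Eigenvalues of H: -13, 0.
H has a zero eigenvalue (singular; negative semidefinite but not definite), so H is neither positive definite, negative definite, nor indefinite. The second-order test alone is inconclusive -> degen.
(Indeed, f is constant along the null direction of H through x*, so x* is not a strict local extremum.)

degen


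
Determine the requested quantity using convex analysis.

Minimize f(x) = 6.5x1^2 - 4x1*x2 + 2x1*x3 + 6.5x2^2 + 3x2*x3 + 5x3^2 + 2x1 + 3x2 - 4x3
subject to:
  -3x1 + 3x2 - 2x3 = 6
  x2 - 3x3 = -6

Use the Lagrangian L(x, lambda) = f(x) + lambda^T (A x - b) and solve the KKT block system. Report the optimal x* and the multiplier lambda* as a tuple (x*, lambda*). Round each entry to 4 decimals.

Form the Lagrangian:
  L(x, lambda) = (1/2) x^T Q x + c^T x + lambda^T (A x - b)
Stationarity (grad_x L = 0): Q x + c + A^T lambda = 0.
Primal feasibility: A x = b.

This gives the KKT block system:
  [ Q   A^T ] [ x     ]   [-c ]
  [ A    0  ] [ lambda ] = [ b ]

Solving the linear system:
  x*      = (-3.1846, 0.1912, 2.0637)
  lambda* = (-12.0125, 11.6222)
  f(x*)   = 63.8788

x* = (-3.1846, 0.1912, 2.0637), lambda* = (-12.0125, 11.6222)


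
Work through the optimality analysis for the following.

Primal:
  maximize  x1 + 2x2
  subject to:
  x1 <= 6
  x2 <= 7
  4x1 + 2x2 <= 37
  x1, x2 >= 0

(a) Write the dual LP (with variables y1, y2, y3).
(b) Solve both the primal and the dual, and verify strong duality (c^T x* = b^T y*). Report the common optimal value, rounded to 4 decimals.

The standard primal-dual pair for 'max c^T x s.t. A x <= b, x >= 0' is:
  Dual:  min b^T y  s.t.  A^T y >= c,  y >= 0.

So the dual LP is:
  minimize  6y1 + 7y2 + 37y3
  subject to:
    y1 + 4y3 >= 1
    y2 + 2y3 >= 2
    y1, y2, y3 >= 0

Solving the primal: x* = (5.75, 7).
  primal value c^T x* = 19.75.
Solving the dual: y* = (0, 1.5, 0.25).
  dual value b^T y* = 19.75.
Strong duality: c^T x* = b^T y*. Confirmed.

19.75


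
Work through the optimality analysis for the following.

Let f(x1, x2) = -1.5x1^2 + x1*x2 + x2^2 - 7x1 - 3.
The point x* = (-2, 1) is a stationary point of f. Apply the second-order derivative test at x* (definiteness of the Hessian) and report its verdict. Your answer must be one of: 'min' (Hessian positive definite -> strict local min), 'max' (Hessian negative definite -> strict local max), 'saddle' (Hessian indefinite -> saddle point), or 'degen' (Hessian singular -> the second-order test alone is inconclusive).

Compute the Hessian H = grad^2 f:
  H = [[-3, 1], [1, 2]]
Verify stationarity: grad f(x*) = H x* + g = (0, 0).
Eigenvalues of H: -3.1926, 2.1926.
Eigenvalues have mixed signs, so H is indefinite -> x* is a saddle point.

saddle


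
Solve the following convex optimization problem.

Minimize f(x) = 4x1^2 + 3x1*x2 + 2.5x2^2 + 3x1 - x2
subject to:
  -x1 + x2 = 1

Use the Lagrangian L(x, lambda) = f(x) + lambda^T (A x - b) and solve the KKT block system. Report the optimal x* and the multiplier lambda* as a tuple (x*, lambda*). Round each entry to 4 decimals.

Form the Lagrangian:
  L(x, lambda) = (1/2) x^T Q x + c^T x + lambda^T (A x - b)
Stationarity (grad_x L = 0): Q x + c + A^T lambda = 0.
Primal feasibility: A x = b.

This gives the KKT block system:
  [ Q   A^T ] [ x     ]   [-c ]
  [ A    0  ] [ lambda ] = [ b ]

Solving the linear system:
  x*      = (-0.5263, 0.4737)
  lambda* = (0.2105)
  f(x*)   = -1.1316

x* = (-0.5263, 0.4737), lambda* = (0.2105)


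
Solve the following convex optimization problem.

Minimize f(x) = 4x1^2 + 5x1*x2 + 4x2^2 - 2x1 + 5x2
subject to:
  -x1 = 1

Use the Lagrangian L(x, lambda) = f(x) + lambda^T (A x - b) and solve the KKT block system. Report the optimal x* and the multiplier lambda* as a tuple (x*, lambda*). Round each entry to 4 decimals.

Form the Lagrangian:
  L(x, lambda) = (1/2) x^T Q x + c^T x + lambda^T (A x - b)
Stationarity (grad_x L = 0): Q x + c + A^T lambda = 0.
Primal feasibility: A x = b.

This gives the KKT block system:
  [ Q   A^T ] [ x     ]   [-c ]
  [ A    0  ] [ lambda ] = [ b ]

Solving the linear system:
  x*      = (-1, 0)
  lambda* = (-10)
  f(x*)   = 6

x* = (-1, 0), lambda* = (-10)


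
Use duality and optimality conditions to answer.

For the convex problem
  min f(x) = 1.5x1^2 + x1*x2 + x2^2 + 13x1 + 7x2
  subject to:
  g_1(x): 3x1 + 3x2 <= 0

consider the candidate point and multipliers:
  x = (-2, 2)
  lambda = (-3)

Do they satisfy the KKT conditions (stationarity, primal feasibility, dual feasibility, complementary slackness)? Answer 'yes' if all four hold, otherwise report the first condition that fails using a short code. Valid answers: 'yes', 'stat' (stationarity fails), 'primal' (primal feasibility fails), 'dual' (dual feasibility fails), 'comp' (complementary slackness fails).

Gradient of f: grad f(x) = Q x + c = (9, 9)
Constraint values g_i(x) = a_i^T x - b_i:
  g_1((-2, 2)) = 0
Stationarity residual: grad f(x) + sum_i lambda_i a_i = (0, 0)
  -> stationarity OK
Primal feasibility (all g_i <= 0): OK
Dual feasibility (all lambda_i >= 0): FAILS
Complementary slackness (lambda_i * g_i(x) = 0 for all i): OK

Verdict: the first failing condition is dual_feasibility -> dual.

dual


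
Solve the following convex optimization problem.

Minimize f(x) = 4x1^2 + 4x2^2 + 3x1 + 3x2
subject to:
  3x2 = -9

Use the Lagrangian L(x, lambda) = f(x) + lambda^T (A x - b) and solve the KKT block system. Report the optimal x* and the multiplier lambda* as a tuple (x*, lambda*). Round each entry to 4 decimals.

Form the Lagrangian:
  L(x, lambda) = (1/2) x^T Q x + c^T x + lambda^T (A x - b)
Stationarity (grad_x L = 0): Q x + c + A^T lambda = 0.
Primal feasibility: A x = b.

This gives the KKT block system:
  [ Q   A^T ] [ x     ]   [-c ]
  [ A    0  ] [ lambda ] = [ b ]

Solving the linear system:
  x*      = (-0.375, -3)
  lambda* = (7)
  f(x*)   = 26.4375

x* = (-0.375, -3), lambda* = (7)


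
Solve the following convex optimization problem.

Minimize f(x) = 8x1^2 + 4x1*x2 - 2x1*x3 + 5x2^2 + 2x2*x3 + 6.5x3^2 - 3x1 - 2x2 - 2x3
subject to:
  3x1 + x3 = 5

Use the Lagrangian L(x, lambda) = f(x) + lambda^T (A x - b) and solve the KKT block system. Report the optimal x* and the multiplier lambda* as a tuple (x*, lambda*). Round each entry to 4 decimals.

Form the Lagrangian:
  L(x, lambda) = (1/2) x^T Q x + c^T x + lambda^T (A x - b)
Stationarity (grad_x L = 0): Q x + c + A^T lambda = 0.
Primal feasibility: A x = b.

This gives the KKT block system:
  [ Q   A^T ] [ x     ]   [-c ]
  [ A    0  ] [ lambda ] = [ b ]

Solving the linear system:
  x*      = (1.3859, -0.5228, 0.8423)
  lambda* = (-5.1328)
  f(x*)   = 10.4336

x* = (1.3859, -0.5228, 0.8423), lambda* = (-5.1328)


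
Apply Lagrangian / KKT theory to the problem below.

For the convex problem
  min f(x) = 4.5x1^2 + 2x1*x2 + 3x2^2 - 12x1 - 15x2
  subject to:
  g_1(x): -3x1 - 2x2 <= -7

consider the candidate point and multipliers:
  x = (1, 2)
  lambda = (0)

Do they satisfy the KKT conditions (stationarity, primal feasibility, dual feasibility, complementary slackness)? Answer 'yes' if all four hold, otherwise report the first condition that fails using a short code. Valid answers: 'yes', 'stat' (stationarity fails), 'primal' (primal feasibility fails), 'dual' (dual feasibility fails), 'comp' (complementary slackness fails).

Gradient of f: grad f(x) = Q x + c = (1, -1)
Constraint values g_i(x) = a_i^T x - b_i:
  g_1((1, 2)) = 0
Stationarity residual: grad f(x) + sum_i lambda_i a_i = (1, -1)
  -> stationarity FAILS
Primal feasibility (all g_i <= 0): OK
Dual feasibility (all lambda_i >= 0): OK
Complementary slackness (lambda_i * g_i(x) = 0 for all i): OK

Verdict: the first failing condition is stationarity -> stat.

stat


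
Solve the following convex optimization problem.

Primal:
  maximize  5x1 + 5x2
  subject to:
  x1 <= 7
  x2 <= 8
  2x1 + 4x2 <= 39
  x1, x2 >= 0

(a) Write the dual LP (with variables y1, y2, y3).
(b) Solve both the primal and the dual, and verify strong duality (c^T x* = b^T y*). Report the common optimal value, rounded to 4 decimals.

The standard primal-dual pair for 'max c^T x s.t. A x <= b, x >= 0' is:
  Dual:  min b^T y  s.t.  A^T y >= c,  y >= 0.

So the dual LP is:
  minimize  7y1 + 8y2 + 39y3
  subject to:
    y1 + 2y3 >= 5
    y2 + 4y3 >= 5
    y1, y2, y3 >= 0

Solving the primal: x* = (7, 6.25).
  primal value c^T x* = 66.25.
Solving the dual: y* = (2.5, 0, 1.25).
  dual value b^T y* = 66.25.
Strong duality: c^T x* = b^T y*. Confirmed.

66.25


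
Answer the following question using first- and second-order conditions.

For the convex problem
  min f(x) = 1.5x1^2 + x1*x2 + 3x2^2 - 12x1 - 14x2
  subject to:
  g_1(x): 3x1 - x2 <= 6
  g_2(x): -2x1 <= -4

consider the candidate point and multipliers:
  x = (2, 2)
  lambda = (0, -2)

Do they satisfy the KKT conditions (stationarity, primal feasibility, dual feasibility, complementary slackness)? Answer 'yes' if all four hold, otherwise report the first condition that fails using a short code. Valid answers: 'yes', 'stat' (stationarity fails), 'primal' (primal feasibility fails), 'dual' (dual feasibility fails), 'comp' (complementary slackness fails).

Gradient of f: grad f(x) = Q x + c = (-4, 0)
Constraint values g_i(x) = a_i^T x - b_i:
  g_1((2, 2)) = -2
  g_2((2, 2)) = 0
Stationarity residual: grad f(x) + sum_i lambda_i a_i = (0, 0)
  -> stationarity OK
Primal feasibility (all g_i <= 0): OK
Dual feasibility (all lambda_i >= 0): FAILS
Complementary slackness (lambda_i * g_i(x) = 0 for all i): OK

Verdict: the first failing condition is dual_feasibility -> dual.

dual


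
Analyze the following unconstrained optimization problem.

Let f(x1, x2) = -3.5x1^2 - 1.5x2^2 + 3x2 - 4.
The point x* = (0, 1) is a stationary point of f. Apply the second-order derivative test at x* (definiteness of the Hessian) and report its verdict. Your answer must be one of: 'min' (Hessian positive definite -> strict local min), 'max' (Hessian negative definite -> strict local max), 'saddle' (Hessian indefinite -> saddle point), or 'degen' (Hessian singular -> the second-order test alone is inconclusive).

Compute the Hessian H = grad^2 f:
  H = [[-7, 0], [0, -3]]
Verify stationarity: grad f(x*) = H x* + g = (0, 0).
Eigenvalues of H: -7, -3.
Both eigenvalues < 0, so H is negative definite -> x* is a strict local max.

max


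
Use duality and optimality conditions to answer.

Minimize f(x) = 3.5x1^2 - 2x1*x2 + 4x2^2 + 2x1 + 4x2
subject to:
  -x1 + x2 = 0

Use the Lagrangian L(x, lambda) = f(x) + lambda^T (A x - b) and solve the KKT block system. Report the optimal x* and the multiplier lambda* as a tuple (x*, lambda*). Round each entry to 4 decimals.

Form the Lagrangian:
  L(x, lambda) = (1/2) x^T Q x + c^T x + lambda^T (A x - b)
Stationarity (grad_x L = 0): Q x + c + A^T lambda = 0.
Primal feasibility: A x = b.

This gives the KKT block system:
  [ Q   A^T ] [ x     ]   [-c ]
  [ A    0  ] [ lambda ] = [ b ]

Solving the linear system:
  x*      = (-0.5455, -0.5455)
  lambda* = (-0.7273)
  f(x*)   = -1.6364

x* = (-0.5455, -0.5455), lambda* = (-0.7273)


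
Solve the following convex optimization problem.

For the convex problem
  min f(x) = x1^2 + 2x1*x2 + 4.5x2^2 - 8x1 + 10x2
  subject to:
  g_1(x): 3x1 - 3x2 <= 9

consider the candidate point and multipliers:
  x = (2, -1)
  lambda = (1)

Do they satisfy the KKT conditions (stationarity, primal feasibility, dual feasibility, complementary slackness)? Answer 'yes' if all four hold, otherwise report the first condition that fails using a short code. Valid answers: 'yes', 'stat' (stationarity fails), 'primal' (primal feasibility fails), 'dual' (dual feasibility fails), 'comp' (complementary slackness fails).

Gradient of f: grad f(x) = Q x + c = (-6, 5)
Constraint values g_i(x) = a_i^T x - b_i:
  g_1((2, -1)) = 0
Stationarity residual: grad f(x) + sum_i lambda_i a_i = (-3, 2)
  -> stationarity FAILS
Primal feasibility (all g_i <= 0): OK
Dual feasibility (all lambda_i >= 0): OK
Complementary slackness (lambda_i * g_i(x) = 0 for all i): OK

Verdict: the first failing condition is stationarity -> stat.

stat


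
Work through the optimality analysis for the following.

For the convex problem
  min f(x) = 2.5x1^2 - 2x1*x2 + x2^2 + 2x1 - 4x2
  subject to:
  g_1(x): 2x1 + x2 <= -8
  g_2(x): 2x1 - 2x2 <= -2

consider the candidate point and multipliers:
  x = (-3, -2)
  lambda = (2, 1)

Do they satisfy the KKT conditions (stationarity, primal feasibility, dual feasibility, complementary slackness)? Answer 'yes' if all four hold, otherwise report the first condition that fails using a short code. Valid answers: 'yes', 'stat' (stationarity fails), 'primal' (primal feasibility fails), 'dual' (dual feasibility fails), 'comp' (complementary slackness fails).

Gradient of f: grad f(x) = Q x + c = (-9, -2)
Constraint values g_i(x) = a_i^T x - b_i:
  g_1((-3, -2)) = 0
  g_2((-3, -2)) = 0
Stationarity residual: grad f(x) + sum_i lambda_i a_i = (-3, -2)
  -> stationarity FAILS
Primal feasibility (all g_i <= 0): OK
Dual feasibility (all lambda_i >= 0): OK
Complementary slackness (lambda_i * g_i(x) = 0 for all i): OK

Verdict: the first failing condition is stationarity -> stat.

stat


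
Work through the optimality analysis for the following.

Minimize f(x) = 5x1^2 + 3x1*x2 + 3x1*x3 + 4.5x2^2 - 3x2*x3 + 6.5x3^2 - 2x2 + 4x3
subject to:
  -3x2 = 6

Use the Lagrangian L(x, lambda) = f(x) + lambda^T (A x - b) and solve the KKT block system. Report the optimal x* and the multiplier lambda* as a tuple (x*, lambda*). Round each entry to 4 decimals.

Form the Lagrangian:
  L(x, lambda) = (1/2) x^T Q x + c^T x + lambda^T (A x - b)
Stationarity (grad_x L = 0): Q x + c + A^T lambda = 0.
Primal feasibility: A x = b.

This gives the KKT block system:
  [ Q   A^T ] [ x     ]   [-c ]
  [ A    0  ] [ lambda ] = [ b ]

Solving the linear system:
  x*      = (0.8926, -2, -0.9752)
  lambda* = (-4.7989)
  f(x*)   = 14.4463

x* = (0.8926, -2, -0.9752), lambda* = (-4.7989)


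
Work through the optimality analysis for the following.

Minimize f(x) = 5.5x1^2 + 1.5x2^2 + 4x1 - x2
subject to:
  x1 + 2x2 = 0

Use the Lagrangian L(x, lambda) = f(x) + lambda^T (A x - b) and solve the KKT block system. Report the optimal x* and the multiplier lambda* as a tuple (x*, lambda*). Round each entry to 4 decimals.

Form the Lagrangian:
  L(x, lambda) = (1/2) x^T Q x + c^T x + lambda^T (A x - b)
Stationarity (grad_x L = 0): Q x + c + A^T lambda = 0.
Primal feasibility: A x = b.

This gives the KKT block system:
  [ Q   A^T ] [ x     ]   [-c ]
  [ A    0  ] [ lambda ] = [ b ]

Solving the linear system:
  x*      = (-0.383, 0.1915)
  lambda* = (0.2128)
  f(x*)   = -0.8617

x* = (-0.383, 0.1915), lambda* = (0.2128)


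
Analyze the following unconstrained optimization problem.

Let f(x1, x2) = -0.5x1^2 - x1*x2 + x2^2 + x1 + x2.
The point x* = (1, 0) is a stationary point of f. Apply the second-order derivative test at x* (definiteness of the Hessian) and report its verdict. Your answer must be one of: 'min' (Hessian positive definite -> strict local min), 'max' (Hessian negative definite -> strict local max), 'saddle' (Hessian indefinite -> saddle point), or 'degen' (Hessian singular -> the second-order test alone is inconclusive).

Compute the Hessian H = grad^2 f:
  H = [[-1, -1], [-1, 2]]
Verify stationarity: grad f(x*) = H x* + g = (0, 0).
Eigenvalues of H: -1.3028, 2.3028.
Eigenvalues have mixed signs, so H is indefinite -> x* is a saddle point.

saddle


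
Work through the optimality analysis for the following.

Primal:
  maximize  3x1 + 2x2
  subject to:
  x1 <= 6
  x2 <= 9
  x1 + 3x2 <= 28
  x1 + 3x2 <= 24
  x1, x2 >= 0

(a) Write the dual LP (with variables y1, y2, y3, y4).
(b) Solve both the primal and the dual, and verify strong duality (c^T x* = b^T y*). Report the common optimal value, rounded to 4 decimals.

The standard primal-dual pair for 'max c^T x s.t. A x <= b, x >= 0' is:
  Dual:  min b^T y  s.t.  A^T y >= c,  y >= 0.

So the dual LP is:
  minimize  6y1 + 9y2 + 28y3 + 24y4
  subject to:
    y1 + y3 + y4 >= 3
    y2 + 3y3 + 3y4 >= 2
    y1, y2, y3, y4 >= 0

Solving the primal: x* = (6, 6).
  primal value c^T x* = 30.
Solving the dual: y* = (2.3333, 0, 0, 0.6667).
  dual value b^T y* = 30.
Strong duality: c^T x* = b^T y*. Confirmed.

30


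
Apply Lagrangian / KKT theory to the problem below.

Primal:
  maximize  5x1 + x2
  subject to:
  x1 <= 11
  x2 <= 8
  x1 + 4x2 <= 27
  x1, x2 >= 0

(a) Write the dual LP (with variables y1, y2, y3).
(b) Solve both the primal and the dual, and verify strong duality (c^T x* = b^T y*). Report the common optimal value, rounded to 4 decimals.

The standard primal-dual pair for 'max c^T x s.t. A x <= b, x >= 0' is:
  Dual:  min b^T y  s.t.  A^T y >= c,  y >= 0.

So the dual LP is:
  minimize  11y1 + 8y2 + 27y3
  subject to:
    y1 + y3 >= 5
    y2 + 4y3 >= 1
    y1, y2, y3 >= 0

Solving the primal: x* = (11, 4).
  primal value c^T x* = 59.
Solving the dual: y* = (4.75, 0, 0.25).
  dual value b^T y* = 59.
Strong duality: c^T x* = b^T y*. Confirmed.

59


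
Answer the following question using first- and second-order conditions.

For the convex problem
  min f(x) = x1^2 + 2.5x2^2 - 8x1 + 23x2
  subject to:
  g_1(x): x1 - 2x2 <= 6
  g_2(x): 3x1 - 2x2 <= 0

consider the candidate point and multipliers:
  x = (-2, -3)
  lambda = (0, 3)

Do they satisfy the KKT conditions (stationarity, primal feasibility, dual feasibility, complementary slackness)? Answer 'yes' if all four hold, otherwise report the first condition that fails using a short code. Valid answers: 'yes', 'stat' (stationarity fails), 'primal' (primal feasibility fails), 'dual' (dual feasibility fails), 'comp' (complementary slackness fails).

Gradient of f: grad f(x) = Q x + c = (-12, 8)
Constraint values g_i(x) = a_i^T x - b_i:
  g_1((-2, -3)) = -2
  g_2((-2, -3)) = 0
Stationarity residual: grad f(x) + sum_i lambda_i a_i = (-3, 2)
  -> stationarity FAILS
Primal feasibility (all g_i <= 0): OK
Dual feasibility (all lambda_i >= 0): OK
Complementary slackness (lambda_i * g_i(x) = 0 for all i): OK

Verdict: the first failing condition is stationarity -> stat.

stat


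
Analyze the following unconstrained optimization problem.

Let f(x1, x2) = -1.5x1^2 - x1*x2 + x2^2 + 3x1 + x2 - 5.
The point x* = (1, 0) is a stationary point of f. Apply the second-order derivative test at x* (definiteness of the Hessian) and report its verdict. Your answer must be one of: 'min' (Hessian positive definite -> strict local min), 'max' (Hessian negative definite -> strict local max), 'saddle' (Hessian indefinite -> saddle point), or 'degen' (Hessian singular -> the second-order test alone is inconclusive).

Compute the Hessian H = grad^2 f:
  H = [[-3, -1], [-1, 2]]
Verify stationarity: grad f(x*) = H x* + g = (0, 0).
Eigenvalues of H: -3.1926, 2.1926.
Eigenvalues have mixed signs, so H is indefinite -> x* is a saddle point.

saddle


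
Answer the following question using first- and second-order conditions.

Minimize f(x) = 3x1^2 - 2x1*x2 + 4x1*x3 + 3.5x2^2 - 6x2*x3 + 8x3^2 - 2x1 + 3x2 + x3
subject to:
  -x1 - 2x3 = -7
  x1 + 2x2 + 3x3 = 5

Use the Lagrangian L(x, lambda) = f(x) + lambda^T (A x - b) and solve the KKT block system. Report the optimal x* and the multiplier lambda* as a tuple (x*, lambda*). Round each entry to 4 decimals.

Form the Lagrangian:
  L(x, lambda) = (1/2) x^T Q x + c^T x + lambda^T (A x - b)
Stationarity (grad_x L = 0): Q x + c + A^T lambda = 0.
Primal feasibility: A x = b.

This gives the KKT block system:
  [ Q   A^T ] [ x     ]   [-c ]
  [ A    0  ] [ lambda ] = [ b ]

Solving the linear system:
  x*      = (4.1171, -1.7207, 1.4414)
  lambda* = (44.8739, 12.964)
  f(x*)   = 118.6712

x* = (4.1171, -1.7207, 1.4414), lambda* = (44.8739, 12.964)
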